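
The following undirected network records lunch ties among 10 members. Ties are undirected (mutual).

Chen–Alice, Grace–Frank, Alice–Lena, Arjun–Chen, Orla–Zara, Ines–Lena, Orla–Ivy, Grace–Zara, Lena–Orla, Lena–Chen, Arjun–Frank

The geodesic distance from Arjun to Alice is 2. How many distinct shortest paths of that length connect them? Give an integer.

The shortest distance is 2, and the only length-2 path is Arjun–Chen–Alice. So there is exactly 1 shortest path.

1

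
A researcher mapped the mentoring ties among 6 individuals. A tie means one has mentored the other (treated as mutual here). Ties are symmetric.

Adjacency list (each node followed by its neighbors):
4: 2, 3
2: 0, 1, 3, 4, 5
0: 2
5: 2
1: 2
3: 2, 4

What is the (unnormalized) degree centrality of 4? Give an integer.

4 is directly tied to 2 and 3. That is 2 neighbors, so the degree of 4 is 2.

2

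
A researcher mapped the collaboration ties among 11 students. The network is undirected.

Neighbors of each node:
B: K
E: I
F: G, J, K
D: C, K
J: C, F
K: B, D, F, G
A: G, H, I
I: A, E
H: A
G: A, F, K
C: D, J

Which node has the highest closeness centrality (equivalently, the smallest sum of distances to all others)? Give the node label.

G

Farness (sum of distances to all others) for each node — A:22, B:29, C:32, D:26, E:38, F:21, G:19, H:31, I:29, J:27, K:20.
The smallest farness is 19, for G, so G has the highest closeness.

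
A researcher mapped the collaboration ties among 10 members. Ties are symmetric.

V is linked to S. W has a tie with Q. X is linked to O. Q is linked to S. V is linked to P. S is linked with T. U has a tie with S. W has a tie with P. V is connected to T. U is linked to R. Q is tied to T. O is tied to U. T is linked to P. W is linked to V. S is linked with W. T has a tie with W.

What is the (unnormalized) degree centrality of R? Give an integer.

1

R is directly tied to U. That is 1 neighbor, so the degree of R is 1.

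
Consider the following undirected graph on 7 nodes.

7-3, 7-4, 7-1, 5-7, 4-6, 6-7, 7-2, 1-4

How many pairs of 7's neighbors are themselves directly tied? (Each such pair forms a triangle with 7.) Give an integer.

7's neighbors: 1, 2, 3, 4, 5, and 6.
Neighbor pairs that are themselves tied: 7–1–4; 7–4–6. Each forms one triangle with 7, for 2 in total.

2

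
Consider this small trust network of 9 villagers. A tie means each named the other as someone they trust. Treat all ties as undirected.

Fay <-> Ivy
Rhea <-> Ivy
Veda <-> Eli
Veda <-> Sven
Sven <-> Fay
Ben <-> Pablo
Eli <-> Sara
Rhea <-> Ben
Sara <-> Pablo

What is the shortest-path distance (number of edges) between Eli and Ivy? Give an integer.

4

One shortest route is Eli – Veda – Sven – Fay – Ivy, which uses 4 edges, and at distance 3 from Eli we only reach {Ben, Fay}, which does not include Ivy. So d(Eli,Ivy) = 4.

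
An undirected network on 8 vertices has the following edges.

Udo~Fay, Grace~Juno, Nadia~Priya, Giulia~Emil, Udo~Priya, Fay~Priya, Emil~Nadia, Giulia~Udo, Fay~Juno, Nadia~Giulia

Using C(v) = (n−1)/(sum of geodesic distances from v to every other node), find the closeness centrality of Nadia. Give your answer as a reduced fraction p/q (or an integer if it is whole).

Distances from Nadia: Emil:1, Fay:2, Giulia:1, Grace:4, Juno:3, Priya:1, Udo:2. Sum = 14.
n = 8, so closeness = 7/14 = 1/2.

1/2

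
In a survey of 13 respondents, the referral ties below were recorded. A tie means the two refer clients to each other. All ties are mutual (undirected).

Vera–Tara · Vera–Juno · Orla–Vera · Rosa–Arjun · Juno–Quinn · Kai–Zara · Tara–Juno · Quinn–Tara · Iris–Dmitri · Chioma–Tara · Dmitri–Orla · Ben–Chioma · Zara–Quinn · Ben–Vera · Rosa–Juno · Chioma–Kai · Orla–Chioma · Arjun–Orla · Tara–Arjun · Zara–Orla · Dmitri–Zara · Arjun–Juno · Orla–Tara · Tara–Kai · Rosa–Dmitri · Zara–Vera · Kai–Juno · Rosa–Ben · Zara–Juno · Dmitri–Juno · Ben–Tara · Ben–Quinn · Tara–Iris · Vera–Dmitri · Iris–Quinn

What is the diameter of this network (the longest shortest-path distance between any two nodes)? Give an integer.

2

Eccentricity of each node (its greatest distance to any other): Arjun:2, Ben:2, Chioma:2, Dmitri:2, Iris:2, Juno:2, Kai:2, Orla:2, Quinn:2, Rosa:2, Tara:2, Vera:2, Zara:2.
The maximum eccentricity is 2, realized for instance by the pair Tara–Zara via Tara – Kai – Zara. So the diameter is 2.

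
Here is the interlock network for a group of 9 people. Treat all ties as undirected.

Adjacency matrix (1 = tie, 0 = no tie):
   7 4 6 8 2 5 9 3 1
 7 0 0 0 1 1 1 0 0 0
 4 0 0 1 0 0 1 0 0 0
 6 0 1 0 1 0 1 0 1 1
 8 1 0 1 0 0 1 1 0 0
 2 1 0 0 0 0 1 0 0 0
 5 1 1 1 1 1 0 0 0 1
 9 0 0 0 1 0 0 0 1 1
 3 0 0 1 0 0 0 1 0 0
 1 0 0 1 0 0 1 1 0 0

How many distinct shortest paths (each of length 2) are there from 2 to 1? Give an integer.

The shortest distance is 2, and the only length-2 path is 2–5–1. So there is exactly 1 shortest path.

1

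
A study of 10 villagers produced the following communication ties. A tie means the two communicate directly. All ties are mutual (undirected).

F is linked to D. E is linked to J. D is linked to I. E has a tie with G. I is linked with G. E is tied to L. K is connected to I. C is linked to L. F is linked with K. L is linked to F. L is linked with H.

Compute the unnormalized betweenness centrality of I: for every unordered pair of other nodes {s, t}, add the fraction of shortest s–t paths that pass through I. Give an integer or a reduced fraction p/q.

Pairs whose geodesics pass through I — D–K: 1/2; D–J: 1/2; D–G: 1; D–E: 1/2; K–J: 1/2; K–G: 1; K–E: 1/2; F–G: 2/3.
All other pairs contribute 0.
Summing the contributions gives betweenness(I) = 31/6.

31/6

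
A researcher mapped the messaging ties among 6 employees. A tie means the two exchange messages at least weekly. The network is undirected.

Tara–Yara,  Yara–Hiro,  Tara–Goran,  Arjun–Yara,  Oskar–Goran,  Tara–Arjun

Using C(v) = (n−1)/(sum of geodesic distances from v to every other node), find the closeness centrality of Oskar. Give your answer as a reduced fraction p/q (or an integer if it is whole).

5/13

Distances from Oskar: Arjun:3, Goran:1, Hiro:4, Tara:2, Yara:3. Sum = 13.
n = 6, so closeness = 5/13.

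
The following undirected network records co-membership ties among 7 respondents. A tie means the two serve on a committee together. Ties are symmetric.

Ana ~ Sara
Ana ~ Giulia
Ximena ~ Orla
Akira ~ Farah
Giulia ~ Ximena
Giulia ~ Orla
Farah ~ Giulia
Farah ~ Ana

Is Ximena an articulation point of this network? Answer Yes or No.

Even without Ximena, every remaining node can still reach every other (the residual graph is connected), so Ximena is not a cut vertex.

No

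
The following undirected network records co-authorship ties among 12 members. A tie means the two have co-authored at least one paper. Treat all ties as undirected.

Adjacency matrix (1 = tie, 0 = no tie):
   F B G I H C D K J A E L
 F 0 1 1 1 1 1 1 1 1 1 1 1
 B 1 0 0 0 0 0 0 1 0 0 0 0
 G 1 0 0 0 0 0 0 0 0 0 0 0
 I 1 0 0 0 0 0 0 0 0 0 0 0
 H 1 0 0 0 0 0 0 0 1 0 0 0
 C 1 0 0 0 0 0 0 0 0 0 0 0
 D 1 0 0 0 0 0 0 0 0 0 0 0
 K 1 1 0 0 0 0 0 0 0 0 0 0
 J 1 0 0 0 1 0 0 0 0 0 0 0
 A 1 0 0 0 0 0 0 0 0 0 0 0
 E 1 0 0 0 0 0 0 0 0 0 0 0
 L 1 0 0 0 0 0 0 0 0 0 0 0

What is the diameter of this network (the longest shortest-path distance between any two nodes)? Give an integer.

Eccentricity of each node (its greatest distance to any other): A:2, B:2, C:2, D:2, E:2, F:1, G:2, H:2, I:2, J:2, K:2, L:2.
The maximum eccentricity is 2, realized for instance by the pair B–G via B – F – G. So the diameter is 2.

2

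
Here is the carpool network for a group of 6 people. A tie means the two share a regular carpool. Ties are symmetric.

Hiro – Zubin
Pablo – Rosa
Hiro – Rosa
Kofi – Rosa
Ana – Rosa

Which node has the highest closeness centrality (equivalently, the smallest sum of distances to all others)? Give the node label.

Farness (sum of distances to all others) for each node — Ana:10, Hiro:8, Kofi:10, Pablo:10, Rosa:6, Zubin:12.
The smallest farness is 6, for Rosa, so Rosa has the highest closeness.

Rosa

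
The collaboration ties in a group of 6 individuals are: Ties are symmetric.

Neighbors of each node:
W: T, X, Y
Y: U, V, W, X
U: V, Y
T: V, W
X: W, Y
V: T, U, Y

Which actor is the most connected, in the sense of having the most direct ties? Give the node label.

Y

Degrees — T:2, U:2, V:3, W:3, X:2, Y:4.
The maximum is 4, attained only by Y.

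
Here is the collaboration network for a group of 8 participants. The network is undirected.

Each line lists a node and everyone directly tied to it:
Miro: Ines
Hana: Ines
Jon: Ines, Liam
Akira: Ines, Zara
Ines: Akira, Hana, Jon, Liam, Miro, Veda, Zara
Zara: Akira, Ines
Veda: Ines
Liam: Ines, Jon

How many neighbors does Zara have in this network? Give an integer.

2

Zara is directly tied to Akira and Ines. That is 2 neighbors, so the degree of Zara is 2.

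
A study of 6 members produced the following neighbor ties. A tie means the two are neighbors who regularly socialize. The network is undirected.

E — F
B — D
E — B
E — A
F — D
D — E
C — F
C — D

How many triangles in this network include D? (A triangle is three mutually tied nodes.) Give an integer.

D's neighbors: B, C, E, and F.
Neighbor pairs that are themselves tied: D–B–E; D–C–F; D–E–F. Each forms one triangle with D, for 3 in total.

3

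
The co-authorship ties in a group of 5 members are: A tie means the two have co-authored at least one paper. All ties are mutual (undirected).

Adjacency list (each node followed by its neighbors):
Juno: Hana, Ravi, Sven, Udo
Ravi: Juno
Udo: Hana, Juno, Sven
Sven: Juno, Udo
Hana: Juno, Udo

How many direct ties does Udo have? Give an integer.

3

Udo is directly tied to Hana, Juno, and Sven. That is 3 neighbors, so the degree of Udo is 3.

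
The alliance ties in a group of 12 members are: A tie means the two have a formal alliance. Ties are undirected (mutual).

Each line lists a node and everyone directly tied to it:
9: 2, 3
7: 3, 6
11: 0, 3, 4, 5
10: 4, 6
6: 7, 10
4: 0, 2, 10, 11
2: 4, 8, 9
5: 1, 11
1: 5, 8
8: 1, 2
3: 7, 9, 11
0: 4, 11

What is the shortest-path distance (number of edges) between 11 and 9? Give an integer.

One shortest route is 11 – 3 – 9, which uses 2 edges, and 11 and 9 are not directly tied, so nothing shorter exists. So d(11,9) = 2.

2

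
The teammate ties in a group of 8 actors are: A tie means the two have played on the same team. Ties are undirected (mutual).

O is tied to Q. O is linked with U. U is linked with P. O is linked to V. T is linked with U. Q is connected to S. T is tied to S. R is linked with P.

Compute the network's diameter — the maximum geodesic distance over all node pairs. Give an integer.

Eccentricity of each node (its greatest distance to any other): O:3, P:3, Q:4, R:4, S:4, T:3, U:2, V:4.
The maximum eccentricity is 4, realized for instance by the pair R–V via R – P – U – O – V. So the diameter is 4.

4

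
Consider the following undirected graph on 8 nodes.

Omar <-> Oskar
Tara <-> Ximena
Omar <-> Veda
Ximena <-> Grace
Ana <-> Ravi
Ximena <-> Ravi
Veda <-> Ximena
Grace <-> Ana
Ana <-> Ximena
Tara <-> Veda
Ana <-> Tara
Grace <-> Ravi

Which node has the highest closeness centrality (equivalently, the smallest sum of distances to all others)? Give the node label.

Ximena

Farness (sum of distances to all others) for each node — Ana:13, Grace:14, Omar:15, Oskar:21, Ravi:14, Tara:12, Veda:11, Ximena:10.
The smallest farness is 10, for Ximena, so Ximena has the highest closeness.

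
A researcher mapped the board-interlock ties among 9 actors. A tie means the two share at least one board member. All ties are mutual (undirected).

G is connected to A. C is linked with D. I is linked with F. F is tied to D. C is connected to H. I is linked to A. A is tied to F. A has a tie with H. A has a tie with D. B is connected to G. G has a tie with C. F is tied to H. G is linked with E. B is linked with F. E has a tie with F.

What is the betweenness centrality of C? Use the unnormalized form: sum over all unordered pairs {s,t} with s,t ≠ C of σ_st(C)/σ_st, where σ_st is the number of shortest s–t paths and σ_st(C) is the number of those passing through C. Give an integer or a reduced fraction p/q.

Pairs whose geodesics pass through C — H–D: 1/3; H–G: 1/2; D–G: 1/2.
All other pairs contribute 0.
Summing the contributions gives betweenness(C) = 4/3.

4/3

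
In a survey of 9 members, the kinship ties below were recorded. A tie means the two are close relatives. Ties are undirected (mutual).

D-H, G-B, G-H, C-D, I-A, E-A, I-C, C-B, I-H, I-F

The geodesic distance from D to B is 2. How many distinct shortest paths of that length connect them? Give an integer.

The shortest distance is 2, and the only length-2 path is D–C–B. So there is exactly 1 shortest path.

1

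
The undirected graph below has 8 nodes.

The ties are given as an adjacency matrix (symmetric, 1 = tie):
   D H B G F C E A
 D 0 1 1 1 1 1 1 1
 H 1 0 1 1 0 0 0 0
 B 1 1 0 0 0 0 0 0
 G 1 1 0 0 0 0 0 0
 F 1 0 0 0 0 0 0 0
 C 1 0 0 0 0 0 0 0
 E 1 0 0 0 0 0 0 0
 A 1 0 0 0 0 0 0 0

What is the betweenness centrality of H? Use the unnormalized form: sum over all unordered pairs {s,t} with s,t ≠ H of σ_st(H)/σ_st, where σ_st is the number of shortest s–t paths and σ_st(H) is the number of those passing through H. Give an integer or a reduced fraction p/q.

1/2

Pairs whose geodesics pass through H — B–G: 1/2.
All other pairs contribute 0.
Summing the contributions gives betweenness(H) = 1/2.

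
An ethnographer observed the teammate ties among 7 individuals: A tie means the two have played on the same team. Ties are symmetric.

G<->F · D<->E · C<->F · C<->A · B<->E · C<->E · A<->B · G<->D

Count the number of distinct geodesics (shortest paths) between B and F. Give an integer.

The shortest distance is 3. The length-3 paths are: B–A–C–F; B–E–C–F.
That gives 2 distinct shortest paths.

2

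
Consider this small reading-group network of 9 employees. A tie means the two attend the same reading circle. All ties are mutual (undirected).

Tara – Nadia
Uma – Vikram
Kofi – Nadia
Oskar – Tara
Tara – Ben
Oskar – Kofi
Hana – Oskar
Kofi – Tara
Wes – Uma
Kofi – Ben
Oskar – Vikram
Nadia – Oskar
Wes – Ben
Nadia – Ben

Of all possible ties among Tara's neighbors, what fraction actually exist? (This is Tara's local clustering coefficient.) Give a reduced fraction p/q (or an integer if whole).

5/6

Tara's neighbors: Ben, Kofi, Nadia, and Oskar (k = 4).
Possible neighbor pairs: C(4,2) = 6. Edges among them: Ben–Kofi, Ben–Nadia, Kofi–Nadia, Kofi–Oskar, Nadia–Oskar → e = 5.
Clustering(Tara) = 5/6.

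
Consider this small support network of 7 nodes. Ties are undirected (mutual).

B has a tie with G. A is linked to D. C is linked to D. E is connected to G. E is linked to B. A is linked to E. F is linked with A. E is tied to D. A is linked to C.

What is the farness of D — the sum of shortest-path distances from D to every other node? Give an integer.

Distances from D: A:1, B:2, C:1, E:1, F:2, G:2.
Sum = 1 + 2 + 1 + 1 + 2 + 2 = 9.

9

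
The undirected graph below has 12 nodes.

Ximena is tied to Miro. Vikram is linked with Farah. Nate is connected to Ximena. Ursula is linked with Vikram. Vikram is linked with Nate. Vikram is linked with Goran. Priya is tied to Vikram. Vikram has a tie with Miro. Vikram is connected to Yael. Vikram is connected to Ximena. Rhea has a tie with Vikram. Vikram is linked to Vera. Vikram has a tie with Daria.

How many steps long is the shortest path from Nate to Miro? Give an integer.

2

One shortest route is Nate – Vikram – Miro, which uses 2 edges, and Nate and Miro are not directly tied, so nothing shorter exists. So d(Nate,Miro) = 2.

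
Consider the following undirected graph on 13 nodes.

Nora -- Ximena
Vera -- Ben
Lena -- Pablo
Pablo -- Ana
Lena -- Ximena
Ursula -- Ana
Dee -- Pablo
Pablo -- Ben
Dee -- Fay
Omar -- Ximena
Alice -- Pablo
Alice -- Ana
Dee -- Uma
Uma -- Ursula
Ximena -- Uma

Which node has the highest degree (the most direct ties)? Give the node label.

Degrees — Alice:2, Ana:3, Ben:2, Dee:3, Fay:1, Lena:2, Nora:1, Omar:1, Pablo:5, Uma:3, Ursula:2, Vera:1, Ximena:4.
The maximum is 5, attained only by Pablo.

Pablo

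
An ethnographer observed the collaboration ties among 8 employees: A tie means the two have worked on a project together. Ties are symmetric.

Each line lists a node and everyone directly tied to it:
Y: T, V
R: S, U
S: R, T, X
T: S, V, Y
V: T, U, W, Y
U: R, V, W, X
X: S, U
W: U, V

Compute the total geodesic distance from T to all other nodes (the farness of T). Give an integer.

11

Distances from T: R:2, S:1, U:2, V:1, W:2, X:2, Y:1.
Sum = 2 + 1 + 2 + 1 + 2 + 2 + 1 = 11.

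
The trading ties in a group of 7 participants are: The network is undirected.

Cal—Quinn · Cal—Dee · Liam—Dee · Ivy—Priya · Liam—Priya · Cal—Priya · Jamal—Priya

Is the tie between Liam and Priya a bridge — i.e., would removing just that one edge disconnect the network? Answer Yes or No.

No

Even without that edge, Liam still reaches Priya via Liam – Dee – Cal – Priya, so the network stays connected. Not a bridge.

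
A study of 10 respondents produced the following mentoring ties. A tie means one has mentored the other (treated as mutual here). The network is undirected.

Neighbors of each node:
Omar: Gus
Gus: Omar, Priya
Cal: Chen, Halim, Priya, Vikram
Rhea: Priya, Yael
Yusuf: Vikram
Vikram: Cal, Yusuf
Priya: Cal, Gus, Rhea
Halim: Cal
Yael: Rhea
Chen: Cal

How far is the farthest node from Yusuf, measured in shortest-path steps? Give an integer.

Distances from Yusuf: Cal:2, Chen:3, Gus:4, Halim:3, Omar:5, Priya:3, Rhea:4, Vikram:1, Yael:5.
The largest is 5 (to Omar and Yael), so the eccentricity of Yusuf is 5.

5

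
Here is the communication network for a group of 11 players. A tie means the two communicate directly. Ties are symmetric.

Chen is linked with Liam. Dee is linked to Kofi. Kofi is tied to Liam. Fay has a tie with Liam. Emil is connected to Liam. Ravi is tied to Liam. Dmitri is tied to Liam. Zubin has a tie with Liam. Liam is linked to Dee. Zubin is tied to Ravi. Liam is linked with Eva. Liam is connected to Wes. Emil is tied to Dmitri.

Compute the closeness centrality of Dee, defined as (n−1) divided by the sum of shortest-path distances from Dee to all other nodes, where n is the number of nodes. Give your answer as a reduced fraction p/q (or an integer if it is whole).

Distances from Dee: Chen:2, Dmitri:2, Emil:2, Eva:2, Fay:2, Kofi:1, Liam:1, Ravi:2, Wes:2, Zubin:2. Sum = 18.
n = 11, so closeness = 10/18 = 5/9.

5/9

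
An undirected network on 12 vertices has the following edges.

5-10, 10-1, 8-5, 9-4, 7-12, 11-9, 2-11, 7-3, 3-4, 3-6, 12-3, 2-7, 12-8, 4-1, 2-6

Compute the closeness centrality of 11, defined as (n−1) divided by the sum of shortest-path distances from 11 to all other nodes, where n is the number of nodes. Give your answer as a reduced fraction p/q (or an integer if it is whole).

11/30

Distances from 11: 1:3, 2:1, 3:3, 4:2, 5:5, 6:2, 7:2, 8:4, 9:1, 10:4, 12:3. Sum = 30.
n = 12, so closeness = 11/30.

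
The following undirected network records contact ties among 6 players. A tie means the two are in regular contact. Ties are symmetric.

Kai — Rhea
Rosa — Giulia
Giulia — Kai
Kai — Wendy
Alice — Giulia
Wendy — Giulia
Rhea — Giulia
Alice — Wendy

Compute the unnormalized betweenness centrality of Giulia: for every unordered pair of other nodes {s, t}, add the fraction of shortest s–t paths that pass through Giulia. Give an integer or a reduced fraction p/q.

Pairs whose geodesics pass through Giulia — Wendy–Rhea: 1/2; Wendy–Rosa: 1; Rhea–Alice: 1; Rhea–Rosa: 1; Alice–Rosa: 1; Alice–Kai: 1/2; Rosa–Kai: 1.
All other pairs contribute 0.
Summing the contributions gives betweenness(Giulia) = 6.

6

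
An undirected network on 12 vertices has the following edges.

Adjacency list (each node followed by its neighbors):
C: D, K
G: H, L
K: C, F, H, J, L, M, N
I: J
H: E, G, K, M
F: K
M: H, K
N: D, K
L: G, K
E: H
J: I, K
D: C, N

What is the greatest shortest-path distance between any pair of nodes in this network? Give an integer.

Eccentricity of each node (its greatest distance to any other): C:3, D:4, E:4, F:3, G:4, H:3, I:4, J:3, K:2, L:3, M:3, N:3.
The maximum eccentricity is 4, realized for instance by the pair I–G via I – J – K – L – G. So the diameter is 4.

4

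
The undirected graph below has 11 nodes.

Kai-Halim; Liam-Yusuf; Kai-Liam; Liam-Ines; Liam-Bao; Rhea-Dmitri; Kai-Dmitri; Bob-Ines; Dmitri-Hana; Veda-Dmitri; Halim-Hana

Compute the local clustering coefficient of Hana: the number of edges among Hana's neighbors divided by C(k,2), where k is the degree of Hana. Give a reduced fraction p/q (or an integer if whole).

Hana's neighbors: Dmitri and Halim (k = 2).
Possible neighbor pairs: C(2,2) = 1. Edges among them: none → e = 0.
Clustering(Hana) = 0/1.

0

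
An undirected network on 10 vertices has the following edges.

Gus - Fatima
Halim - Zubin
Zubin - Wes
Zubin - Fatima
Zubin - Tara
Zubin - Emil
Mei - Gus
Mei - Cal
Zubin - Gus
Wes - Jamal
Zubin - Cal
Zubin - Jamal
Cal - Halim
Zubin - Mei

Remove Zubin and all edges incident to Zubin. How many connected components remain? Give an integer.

Without Zubin, the remaining ties split the others into: {Cal, Fatima, Gus, Halim, Mei}; {Jamal, Wes}; {Emil}; {Tara}.
That's 4 separate components.

4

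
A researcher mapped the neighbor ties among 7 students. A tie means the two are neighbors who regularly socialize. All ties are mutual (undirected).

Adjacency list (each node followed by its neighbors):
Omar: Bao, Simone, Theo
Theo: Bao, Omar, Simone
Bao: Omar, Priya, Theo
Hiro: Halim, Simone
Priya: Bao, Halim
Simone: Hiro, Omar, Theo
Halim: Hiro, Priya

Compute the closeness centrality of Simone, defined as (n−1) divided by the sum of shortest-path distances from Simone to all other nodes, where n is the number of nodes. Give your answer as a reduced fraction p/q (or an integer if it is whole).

Distances from Simone: Bao:2, Halim:2, Hiro:1, Omar:1, Priya:3, Theo:1. Sum = 10.
n = 7, so closeness = 6/10 = 3/5.

3/5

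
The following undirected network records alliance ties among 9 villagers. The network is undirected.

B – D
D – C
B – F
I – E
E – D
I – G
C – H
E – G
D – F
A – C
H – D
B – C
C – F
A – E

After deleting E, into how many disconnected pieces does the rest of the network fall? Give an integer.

2

Without E, the remaining ties split the others into: {A, B, C, D, F, H}; {G, I}.
That's 2 separate components.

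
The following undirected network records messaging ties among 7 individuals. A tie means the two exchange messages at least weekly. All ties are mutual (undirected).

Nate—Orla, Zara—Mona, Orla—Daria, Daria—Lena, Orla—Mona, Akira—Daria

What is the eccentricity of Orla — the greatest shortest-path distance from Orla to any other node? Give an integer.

Distances from Orla: Akira:2, Daria:1, Lena:2, Mona:1, Nate:1, Zara:2.
The largest is 2 (to Zara, Akira, and Lena), so the eccentricity of Orla is 2.

2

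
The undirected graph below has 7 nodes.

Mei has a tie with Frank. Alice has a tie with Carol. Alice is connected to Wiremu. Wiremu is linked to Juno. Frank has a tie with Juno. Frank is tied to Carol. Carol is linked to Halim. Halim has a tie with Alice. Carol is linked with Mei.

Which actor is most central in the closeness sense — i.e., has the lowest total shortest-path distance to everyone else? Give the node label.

Carol

Farness (sum of distances to all others) for each node — Alice:9, Carol:8, Frank:9, Halim:11, Juno:11, Mei:11, Wiremu:11.
The smallest farness is 8, for Carol, so Carol has the highest closeness.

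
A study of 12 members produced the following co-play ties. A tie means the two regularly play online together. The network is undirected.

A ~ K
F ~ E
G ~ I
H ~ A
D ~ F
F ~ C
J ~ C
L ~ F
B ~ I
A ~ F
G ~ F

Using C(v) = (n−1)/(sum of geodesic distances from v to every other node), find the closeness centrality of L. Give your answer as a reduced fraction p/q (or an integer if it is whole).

Distances from L: A:2, B:4, C:2, D:2, E:2, F:1, G:2, H:3, I:3, J:3, K:3. Sum = 27.
n = 12, so closeness = 11/27.

11/27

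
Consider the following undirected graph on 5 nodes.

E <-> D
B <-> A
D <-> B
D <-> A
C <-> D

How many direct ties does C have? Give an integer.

C is directly tied to D. That is 1 neighbor, so the degree of C is 1.

1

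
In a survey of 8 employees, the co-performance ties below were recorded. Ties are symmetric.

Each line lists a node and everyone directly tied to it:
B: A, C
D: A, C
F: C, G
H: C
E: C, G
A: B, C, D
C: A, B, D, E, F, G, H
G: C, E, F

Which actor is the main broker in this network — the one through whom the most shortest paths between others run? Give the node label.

Unnormalized betweenness of each node: A:1/2, B:0, C:16, D:0, E:0, F:0, G:1/2, H:0.
C has the largest value, 16, making it the main broker — the node through which the most shortest paths run.

C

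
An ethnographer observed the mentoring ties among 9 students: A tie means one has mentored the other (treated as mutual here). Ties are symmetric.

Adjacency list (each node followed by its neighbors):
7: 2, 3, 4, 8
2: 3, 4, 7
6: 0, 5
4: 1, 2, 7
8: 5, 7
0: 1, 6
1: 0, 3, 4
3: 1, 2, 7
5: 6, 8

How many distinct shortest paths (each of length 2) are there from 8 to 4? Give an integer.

1

The shortest distance is 2, and the only length-2 path is 8–7–4. So there is exactly 1 shortest path.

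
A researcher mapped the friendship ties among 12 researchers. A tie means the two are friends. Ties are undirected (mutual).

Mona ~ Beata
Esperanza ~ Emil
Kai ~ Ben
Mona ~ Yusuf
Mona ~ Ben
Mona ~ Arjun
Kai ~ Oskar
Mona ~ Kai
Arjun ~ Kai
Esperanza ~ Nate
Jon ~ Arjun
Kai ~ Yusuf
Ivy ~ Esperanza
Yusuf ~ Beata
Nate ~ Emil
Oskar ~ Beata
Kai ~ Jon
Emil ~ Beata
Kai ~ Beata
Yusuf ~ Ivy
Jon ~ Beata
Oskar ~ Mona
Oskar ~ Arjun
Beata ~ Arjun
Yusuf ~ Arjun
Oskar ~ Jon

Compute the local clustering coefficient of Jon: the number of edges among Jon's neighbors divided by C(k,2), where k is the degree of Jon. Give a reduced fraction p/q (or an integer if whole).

1

Jon's neighbors: Arjun, Beata, Kai, and Oskar (k = 4).
Possible neighbor pairs: C(4,2) = 6. Edges among them: Arjun–Beata, Arjun–Kai, Arjun–Oskar, Beata–Kai, Beata–Oskar, Kai–Oskar → e = 6.
Clustering(Jon) = 6/6 = 1.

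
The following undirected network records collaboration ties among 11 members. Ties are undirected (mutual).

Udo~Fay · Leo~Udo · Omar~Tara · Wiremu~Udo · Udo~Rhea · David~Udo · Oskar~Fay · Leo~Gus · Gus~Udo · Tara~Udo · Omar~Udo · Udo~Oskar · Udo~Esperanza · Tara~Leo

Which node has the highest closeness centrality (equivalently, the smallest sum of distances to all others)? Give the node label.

Udo

Farness (sum of distances to all others) for each node — David:19, Esperanza:19, Fay:18, Gus:18, Leo:17, Omar:18, Oskar:18, Rhea:19, Tara:17, Udo:10, Wiremu:19.
The smallest farness is 10, for Udo, so Udo has the highest closeness.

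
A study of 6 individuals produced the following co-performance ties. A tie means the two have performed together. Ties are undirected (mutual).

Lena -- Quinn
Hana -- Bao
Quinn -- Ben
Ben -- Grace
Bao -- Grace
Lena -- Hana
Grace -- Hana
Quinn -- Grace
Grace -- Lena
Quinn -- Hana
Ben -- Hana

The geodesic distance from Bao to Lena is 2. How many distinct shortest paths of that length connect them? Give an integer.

The shortest distance is 2. The length-2 paths are: Bao–Grace–Lena; Bao–Hana–Lena.
That gives 2 distinct shortest paths.

2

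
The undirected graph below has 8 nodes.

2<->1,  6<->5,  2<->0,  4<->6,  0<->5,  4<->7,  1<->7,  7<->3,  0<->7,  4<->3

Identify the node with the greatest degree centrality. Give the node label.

7

Degrees — 0:3, 1:2, 2:2, 3:2, 4:3, 5:2, 6:2, 7:4.
The maximum is 4, attained only by 7.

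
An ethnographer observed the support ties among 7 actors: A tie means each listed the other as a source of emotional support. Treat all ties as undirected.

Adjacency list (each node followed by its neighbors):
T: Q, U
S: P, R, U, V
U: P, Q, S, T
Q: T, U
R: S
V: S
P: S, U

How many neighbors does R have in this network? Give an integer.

R is directly tied to S. That is 1 neighbor, so the degree of R is 1.

1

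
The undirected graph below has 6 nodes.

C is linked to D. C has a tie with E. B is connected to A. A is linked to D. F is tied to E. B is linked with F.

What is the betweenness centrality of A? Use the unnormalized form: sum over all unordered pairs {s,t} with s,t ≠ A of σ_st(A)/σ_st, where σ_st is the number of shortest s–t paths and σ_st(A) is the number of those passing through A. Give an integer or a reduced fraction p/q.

2

Pairs whose geodesics pass through A — C–B: 1/2; F–D: 1/2; B–D: 1.
All other pairs contribute 0.
Summing the contributions gives betweenness(A) = 2.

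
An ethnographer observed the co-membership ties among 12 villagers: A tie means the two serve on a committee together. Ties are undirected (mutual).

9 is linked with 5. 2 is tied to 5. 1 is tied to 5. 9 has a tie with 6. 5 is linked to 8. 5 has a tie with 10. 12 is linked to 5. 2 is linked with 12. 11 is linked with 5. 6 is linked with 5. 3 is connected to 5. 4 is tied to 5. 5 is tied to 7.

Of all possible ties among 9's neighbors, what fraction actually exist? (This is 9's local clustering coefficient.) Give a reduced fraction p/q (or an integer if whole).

9's neighbors: 5 and 6 (k = 2).
Possible neighbor pairs: C(2,2) = 1. Edges among them: 5–6 → e = 1.
Clustering(9) = 1/1.

1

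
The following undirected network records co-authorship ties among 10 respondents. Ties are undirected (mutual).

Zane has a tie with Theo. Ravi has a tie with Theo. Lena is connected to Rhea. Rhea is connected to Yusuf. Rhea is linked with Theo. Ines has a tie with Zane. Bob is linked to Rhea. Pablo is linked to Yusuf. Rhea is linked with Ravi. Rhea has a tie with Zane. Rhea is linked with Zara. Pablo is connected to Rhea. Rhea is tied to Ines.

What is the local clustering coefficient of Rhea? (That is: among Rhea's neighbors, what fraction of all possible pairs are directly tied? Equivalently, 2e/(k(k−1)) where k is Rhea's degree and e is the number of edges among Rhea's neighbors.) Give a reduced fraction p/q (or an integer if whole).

1/9

Rhea's neighbors: Bob, Ines, Lena, Pablo, Ravi, Theo, Yusuf, Zane, and Zara (k = 9).
Possible neighbor pairs: C(9,2) = 36. Edges among them: Ines–Zane, Pablo–Yusuf, Ravi–Theo, Theo–Zane → e = 4.
Clustering(Rhea) = 4/36 = 1/9.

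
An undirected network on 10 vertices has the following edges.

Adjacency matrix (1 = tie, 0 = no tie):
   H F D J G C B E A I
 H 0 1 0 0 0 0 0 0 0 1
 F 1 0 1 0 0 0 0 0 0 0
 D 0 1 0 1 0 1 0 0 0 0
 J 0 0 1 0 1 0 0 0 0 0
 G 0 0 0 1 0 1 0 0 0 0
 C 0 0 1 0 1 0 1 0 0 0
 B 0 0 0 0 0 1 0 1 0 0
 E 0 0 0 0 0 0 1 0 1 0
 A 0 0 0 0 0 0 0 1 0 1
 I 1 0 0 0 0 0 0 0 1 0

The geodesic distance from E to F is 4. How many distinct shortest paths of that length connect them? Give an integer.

2

The shortest distance is 4. The length-4 paths are: E–A–I–H–F; E–B–C–D–F.
That gives 2 distinct shortest paths.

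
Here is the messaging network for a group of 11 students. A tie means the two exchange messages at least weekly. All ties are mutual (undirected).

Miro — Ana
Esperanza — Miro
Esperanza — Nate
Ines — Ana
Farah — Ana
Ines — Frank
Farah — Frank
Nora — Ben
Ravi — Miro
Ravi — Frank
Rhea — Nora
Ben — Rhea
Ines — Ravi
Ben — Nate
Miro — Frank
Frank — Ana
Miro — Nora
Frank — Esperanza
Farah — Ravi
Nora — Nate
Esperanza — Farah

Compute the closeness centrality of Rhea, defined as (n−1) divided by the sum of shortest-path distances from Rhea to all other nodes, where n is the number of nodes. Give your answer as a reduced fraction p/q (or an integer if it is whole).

5/13

Distances from Rhea: Ana:3, Ben:1, Esperanza:3, Farah:4, Frank:3, Ines:4, Miro:2, Nate:2, Nora:1, Ravi:3. Sum = 26.
n = 11, so closeness = 10/26 = 5/13.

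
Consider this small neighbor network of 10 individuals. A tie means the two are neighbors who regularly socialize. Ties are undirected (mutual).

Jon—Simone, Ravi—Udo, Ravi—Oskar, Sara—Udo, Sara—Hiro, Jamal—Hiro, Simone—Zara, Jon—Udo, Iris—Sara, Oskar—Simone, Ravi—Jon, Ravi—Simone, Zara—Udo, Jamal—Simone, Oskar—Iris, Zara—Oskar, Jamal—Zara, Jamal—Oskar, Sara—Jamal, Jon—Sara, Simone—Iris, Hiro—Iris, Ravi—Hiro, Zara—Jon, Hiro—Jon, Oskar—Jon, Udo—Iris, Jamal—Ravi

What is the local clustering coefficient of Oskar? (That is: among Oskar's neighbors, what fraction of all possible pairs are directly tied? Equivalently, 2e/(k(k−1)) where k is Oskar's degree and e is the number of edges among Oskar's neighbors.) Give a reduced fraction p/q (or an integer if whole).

3/5

Oskar's neighbors: Iris, Jamal, Jon, Ravi, Simone, and Zara (k = 6).
Possible neighbor pairs: C(6,2) = 15. Edges among them: Iris–Simone, Jamal–Ravi, Jamal–Simone, Jamal–Zara, Jon–Ravi, Jon–Simone, Jon–Zara, Ravi–Simone, Simone–Zara → e = 9.
Clustering(Oskar) = 9/15 = 3/5.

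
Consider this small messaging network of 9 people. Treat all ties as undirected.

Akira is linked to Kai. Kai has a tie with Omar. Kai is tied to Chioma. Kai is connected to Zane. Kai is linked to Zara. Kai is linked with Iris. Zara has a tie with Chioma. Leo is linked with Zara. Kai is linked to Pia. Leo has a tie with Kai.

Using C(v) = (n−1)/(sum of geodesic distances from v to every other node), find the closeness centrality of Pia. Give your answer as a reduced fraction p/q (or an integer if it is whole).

8/15

Distances from Pia: Akira:2, Chioma:2, Iris:2, Kai:1, Leo:2, Omar:2, Zane:2, Zara:2. Sum = 15.
n = 9, so closeness = 8/15.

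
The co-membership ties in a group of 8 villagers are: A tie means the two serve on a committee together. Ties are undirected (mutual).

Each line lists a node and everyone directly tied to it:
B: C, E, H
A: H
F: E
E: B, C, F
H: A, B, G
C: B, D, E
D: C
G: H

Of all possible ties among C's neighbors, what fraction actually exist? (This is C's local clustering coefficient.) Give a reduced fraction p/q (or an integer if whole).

1/3

C's neighbors: B, D, and E (k = 3).
Possible neighbor pairs: C(3,2) = 3. Edges among them: B–E → e = 1.
Clustering(C) = 1/3.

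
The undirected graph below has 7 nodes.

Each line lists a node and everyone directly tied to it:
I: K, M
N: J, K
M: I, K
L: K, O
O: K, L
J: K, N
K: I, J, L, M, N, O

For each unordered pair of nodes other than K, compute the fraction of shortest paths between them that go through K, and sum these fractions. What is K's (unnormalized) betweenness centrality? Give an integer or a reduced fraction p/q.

Pairs whose geodesics pass through K — J–L: 1; J–O: 1; J–I: 1; J–M: 1; N–L: 1; N–O: 1; N–I: 1; N–M: 1; L–I: 1; L–M: 1; O–I: 1; O–M: 1.
All other pairs contribute 0.
Summing the contributions gives betweenness(K) = 12.

12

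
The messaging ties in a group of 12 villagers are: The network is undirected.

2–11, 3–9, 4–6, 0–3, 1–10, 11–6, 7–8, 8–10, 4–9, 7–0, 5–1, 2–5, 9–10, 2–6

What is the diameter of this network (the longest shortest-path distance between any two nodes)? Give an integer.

Eccentricity of each node (its greatest distance to any other): 0:5, 1:4, 2:5, 3:4, 4:4, 5:5, 6:5, 7:6, 8:5, 9:3, 10:4, 11:6.
The maximum eccentricity is 6, realized for instance by the pair 11–7 via 11 – 6 – 4 – 9 – 3 – 0 – 7. So the diameter is 6.

6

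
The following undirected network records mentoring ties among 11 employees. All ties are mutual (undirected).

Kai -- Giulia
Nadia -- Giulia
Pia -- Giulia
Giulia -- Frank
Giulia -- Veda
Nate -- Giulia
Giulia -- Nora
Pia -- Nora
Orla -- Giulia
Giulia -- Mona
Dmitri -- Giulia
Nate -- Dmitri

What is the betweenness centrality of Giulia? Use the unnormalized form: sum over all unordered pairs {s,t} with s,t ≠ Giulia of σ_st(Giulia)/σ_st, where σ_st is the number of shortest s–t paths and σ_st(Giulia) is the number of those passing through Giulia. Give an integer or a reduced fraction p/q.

43

Pairs whose geodesics pass through Giulia — Nora–Kai: 1; Nora–Veda: 1; Nora–Mona: 1; Nora–Nadia: 1; Nora–Orla: 1; Nora–Frank: 1; Nora–Dmitri: 1; Nora–Nate: 1; Kai–Veda: 1; Kai–Mona: 1; Kai–Pia: 1; Kai–Nadia: 1; Kai–Orla: 1; Kai–Frank: 1 … (+29 more pairs).
All other pairs contribute 0.
Summing the contributions gives betweenness(Giulia) = 43.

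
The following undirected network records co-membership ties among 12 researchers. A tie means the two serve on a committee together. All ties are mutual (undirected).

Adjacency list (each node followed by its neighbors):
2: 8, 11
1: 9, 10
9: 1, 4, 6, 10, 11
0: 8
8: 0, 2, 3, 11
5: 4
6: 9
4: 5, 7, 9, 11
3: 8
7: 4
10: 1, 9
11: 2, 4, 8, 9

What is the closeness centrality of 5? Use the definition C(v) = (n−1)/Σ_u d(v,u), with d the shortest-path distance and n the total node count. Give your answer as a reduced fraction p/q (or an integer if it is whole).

Distances from 5: 0:4, 1:3, 2:3, 3:4, 4:1, 6:3, 7:2, 8:3, 9:2, 10:3, 11:2. Sum = 30.
n = 12, so closeness = 11/30.

11/30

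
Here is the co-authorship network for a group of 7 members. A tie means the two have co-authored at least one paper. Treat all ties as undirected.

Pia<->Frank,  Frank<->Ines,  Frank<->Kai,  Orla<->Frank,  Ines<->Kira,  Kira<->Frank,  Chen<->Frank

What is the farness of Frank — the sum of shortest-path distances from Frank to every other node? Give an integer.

Distances from Frank: Chen:1, Ines:1, Kai:1, Kira:1, Orla:1, Pia:1.
Sum = 1 + 1 + 1 + 1 + 1 + 1 = 6.

6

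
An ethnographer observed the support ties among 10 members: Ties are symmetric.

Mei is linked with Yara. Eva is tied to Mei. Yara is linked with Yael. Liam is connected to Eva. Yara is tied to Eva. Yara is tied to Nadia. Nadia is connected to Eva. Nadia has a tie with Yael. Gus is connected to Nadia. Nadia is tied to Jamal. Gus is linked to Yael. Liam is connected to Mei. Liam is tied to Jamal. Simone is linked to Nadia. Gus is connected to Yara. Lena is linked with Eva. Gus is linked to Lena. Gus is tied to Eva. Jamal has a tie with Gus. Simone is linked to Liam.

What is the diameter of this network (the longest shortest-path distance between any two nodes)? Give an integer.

3

Eccentricity of each node (its greatest distance to any other): Eva:2, Gus:2, Jamal:2, Lena:3, Liam:3, Mei:2, Nadia:2, Simone:3, Yael:3, Yara:2.
The maximum eccentricity is 3, realized for instance by the pair Liam–Yael via Liam – Mei – Yara – Yael. So the diameter is 3.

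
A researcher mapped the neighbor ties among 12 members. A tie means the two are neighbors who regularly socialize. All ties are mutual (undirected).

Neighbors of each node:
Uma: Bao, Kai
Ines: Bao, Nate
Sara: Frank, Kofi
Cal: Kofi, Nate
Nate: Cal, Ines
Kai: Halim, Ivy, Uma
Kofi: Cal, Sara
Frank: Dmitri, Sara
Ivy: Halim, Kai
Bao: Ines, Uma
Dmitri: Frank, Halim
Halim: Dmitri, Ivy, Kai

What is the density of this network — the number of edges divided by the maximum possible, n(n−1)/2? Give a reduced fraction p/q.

There are 13 edges and 12 nodes, so the maximum possible is C(12,2) = 66.
Density = 13/66.

13/66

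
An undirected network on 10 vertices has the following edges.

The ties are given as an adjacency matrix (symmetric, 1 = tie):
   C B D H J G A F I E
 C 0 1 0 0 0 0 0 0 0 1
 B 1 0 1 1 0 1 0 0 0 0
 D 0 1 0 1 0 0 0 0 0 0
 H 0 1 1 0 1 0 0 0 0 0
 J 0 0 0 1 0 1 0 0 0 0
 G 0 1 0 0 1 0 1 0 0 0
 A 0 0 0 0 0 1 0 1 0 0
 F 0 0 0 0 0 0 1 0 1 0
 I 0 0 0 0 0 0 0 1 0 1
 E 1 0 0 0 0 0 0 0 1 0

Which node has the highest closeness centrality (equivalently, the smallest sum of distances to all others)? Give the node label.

Farness (sum of distances to all others) for each node — A:20, B:16, C:19, D:22, E:22, F:23, G:17, H:21, I:24, J:22.
The smallest farness is 16, for B, so B has the highest closeness.

B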